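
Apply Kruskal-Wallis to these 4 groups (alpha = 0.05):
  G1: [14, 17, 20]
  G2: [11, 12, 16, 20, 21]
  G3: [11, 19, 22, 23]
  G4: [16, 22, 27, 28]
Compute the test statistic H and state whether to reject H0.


Step 1: Combine all N = 16 observations and assign midranks.
sorted (value, group, rank): (11,G2,1.5), (11,G3,1.5), (12,G2,3), (14,G1,4), (16,G2,5.5), (16,G4,5.5), (17,G1,7), (19,G3,8), (20,G1,9.5), (20,G2,9.5), (21,G2,11), (22,G3,12.5), (22,G4,12.5), (23,G3,14), (27,G4,15), (28,G4,16)
Step 2: Sum ranks within each group.
R_1 = 20.5 (n_1 = 3)
R_2 = 30.5 (n_2 = 5)
R_3 = 36 (n_3 = 4)
R_4 = 49 (n_4 = 4)
Step 3: H = 12/(N(N+1)) * sum(R_i^2/n_i) - 3(N+1)
     = 12/(16*17) * (20.5^2/3 + 30.5^2/5 + 36^2/4 + 49^2/4) - 3*17
     = 0.044118 * 1250.38 - 51
     = 4.163971.
Step 4: Ties present; correction factor C = 1 - 24/(16^3 - 16) = 0.994118. Corrected H = 4.163971 / 0.994118 = 4.188609.
Step 5: Under H0, H ~ chi^2(3); p-value = 0.241805.
Step 6: alpha = 0.05. fail to reject H0.

H = 4.1886, df = 3, p = 0.241805, fail to reject H0.


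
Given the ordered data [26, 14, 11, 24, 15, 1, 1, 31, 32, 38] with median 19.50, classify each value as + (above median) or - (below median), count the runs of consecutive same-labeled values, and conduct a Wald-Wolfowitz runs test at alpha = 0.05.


Step 1: Compute median = 19.50; label A = above, B = below.
Labels in order: ABBABBBAAA  (n_A = 5, n_B = 5)
Step 2: Count runs R = 5.
Step 3: Under H0 (random ordering), E[R] = 2*n_A*n_B/(n_A+n_B) + 1 = 2*5*5/10 + 1 = 6.0000.
        Var[R] = 2*n_A*n_B*(2*n_A*n_B - n_A - n_B) / ((n_A+n_B)^2 * (n_A+n_B-1)) = 2000/900 = 2.2222.
        SD[R] = 1.4907.
Step 4: Continuity-corrected z = (R + 0.5 - E[R]) / SD[R] = (5 + 0.5 - 6.0000) / 1.4907 = -0.3354.
Step 5: Two-sided p-value via normal approximation = 2*(1 - Phi(|z|)) = 0.737316.
Step 6: alpha = 0.05. fail to reject H0.

R = 5, z = -0.3354, p = 0.737316, fail to reject H0.


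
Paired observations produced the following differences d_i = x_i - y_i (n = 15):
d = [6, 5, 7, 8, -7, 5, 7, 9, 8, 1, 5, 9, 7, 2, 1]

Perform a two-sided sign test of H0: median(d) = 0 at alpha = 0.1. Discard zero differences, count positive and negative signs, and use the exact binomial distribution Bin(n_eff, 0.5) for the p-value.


Step 1: Discard zero differences. Original n = 15; n_eff = number of nonzero differences = 15.
Nonzero differences (with sign): +6, +5, +7, +8, -7, +5, +7, +9, +8, +1, +5, +9, +7, +2, +1
Step 2: Count signs: positive = 14, negative = 1.
Step 3: Under H0: P(positive) = 0.5, so the number of positives S ~ Bin(15, 0.5).
Step 4: Two-sided exact p-value = sum of Bin(15,0.5) probabilities at or below the observed probability = 0.000977.
Step 5: alpha = 0.1. reject H0.

n_eff = 15, pos = 14, neg = 1, p = 0.000977, reject H0.


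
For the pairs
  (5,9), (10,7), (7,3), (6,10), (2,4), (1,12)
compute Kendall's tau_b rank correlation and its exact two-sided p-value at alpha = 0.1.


Step 1: Enumerate the 15 unordered pairs (i,j) with i<j and classify each by sign(x_j-x_i) * sign(y_j-y_i).
  (1,2):dx=+5,dy=-2->D; (1,3):dx=+2,dy=-6->D; (1,4):dx=+1,dy=+1->C; (1,5):dx=-3,dy=-5->C
  (1,6):dx=-4,dy=+3->D; (2,3):dx=-3,dy=-4->C; (2,4):dx=-4,dy=+3->D; (2,5):dx=-8,dy=-3->C
  (2,6):dx=-9,dy=+5->D; (3,4):dx=-1,dy=+7->D; (3,5):dx=-5,dy=+1->D; (3,6):dx=-6,dy=+9->D
  (4,5):dx=-4,dy=-6->C; (4,6):dx=-5,dy=+2->D; (5,6):dx=-1,dy=+8->D
Step 2: C = 5, D = 10, total pairs = 15.
Step 3: tau = (C - D)/(n(n-1)/2) = (5 - 10)/15 = -0.333333.
Step 4: Exact two-sided p-value (enumerate n! = 720 permutations of y under H0): p = 0.469444.
Step 5: alpha = 0.1. fail to reject H0.

tau_b = -0.3333 (C=5, D=10), p = 0.469444, fail to reject H0.


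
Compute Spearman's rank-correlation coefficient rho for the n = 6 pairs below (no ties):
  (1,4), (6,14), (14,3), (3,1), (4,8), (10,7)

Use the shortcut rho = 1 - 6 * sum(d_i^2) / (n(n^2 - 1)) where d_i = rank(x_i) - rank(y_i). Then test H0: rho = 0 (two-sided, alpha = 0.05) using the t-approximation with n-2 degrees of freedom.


Step 1: Rank x and y separately (midranks; no ties here).
rank(x): 1->1, 6->4, 14->6, 3->2, 4->3, 10->5
rank(y): 4->3, 14->6, 3->2, 1->1, 8->5, 7->4
Step 2: d_i = R_x(i) - R_y(i); compute d_i^2.
  (1-3)^2=4, (4-6)^2=4, (6-2)^2=16, (2-1)^2=1, (3-5)^2=4, (5-4)^2=1
sum(d^2) = 30.
Step 3: rho = 1 - 6*30 / (6*(6^2 - 1)) = 1 - 180/210 = 0.142857.
Step 4: Under H0, t = rho * sqrt((n-2)/(1-rho^2)) = 0.2887 ~ t(4).
Step 5: Two-sided p-value from the t-distribution with 4 df = 0.787172.
Step 6: alpha = 0.05. fail to reject H0.

rho = 0.1429, p = 0.787172, fail to reject H0 at alpha = 0.05.


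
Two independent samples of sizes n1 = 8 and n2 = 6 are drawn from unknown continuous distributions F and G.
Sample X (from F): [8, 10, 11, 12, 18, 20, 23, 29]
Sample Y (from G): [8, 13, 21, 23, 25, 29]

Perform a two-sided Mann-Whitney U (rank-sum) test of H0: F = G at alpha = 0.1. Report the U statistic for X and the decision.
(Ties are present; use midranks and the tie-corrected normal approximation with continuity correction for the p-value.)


Step 1: Combine and sort all 14 observations; assign midranks.
sorted (value, group): (8,X), (8,Y), (10,X), (11,X), (12,X), (13,Y), (18,X), (20,X), (21,Y), (23,X), (23,Y), (25,Y), (29,X), (29,Y)
ranks: 8->1.5, 8->1.5, 10->3, 11->4, 12->5, 13->6, 18->7, 20->8, 21->9, 23->10.5, 23->10.5, 25->12, 29->13.5, 29->13.5
Step 2: Rank sum for X: R1 = 1.5 + 3 + 4 + 5 + 7 + 8 + 10.5 + 13.5 = 52.5.
Step 3: U_X = R1 - n1(n1+1)/2 = 52.5 - 8*9/2 = 52.5 - 36 = 16.5.
       U_Y = n1*n2 - U_X = 48 - 16.5 = 31.5.
Step 4: Ties are present, so use the tie-corrected normal approximation (with continuity correction) for the p-value.
Step 5: p-value = 0.364571; compare to alpha = 0.1. fail to reject H0.

U_X = 16.5, p = 0.364571, fail to reject H0 at alpha = 0.1.


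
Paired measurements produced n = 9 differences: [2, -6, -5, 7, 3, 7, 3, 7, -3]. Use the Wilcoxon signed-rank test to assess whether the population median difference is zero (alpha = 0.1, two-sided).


Step 1: Drop any zero differences (none here) and take |d_i|.
|d| = [2, 6, 5, 7, 3, 7, 3, 7, 3]
Step 2: Midrank |d_i| (ties get averaged ranks).
ranks: |2|->1, |6|->6, |5|->5, |7|->8, |3|->3, |7|->8, |3|->3, |7|->8, |3|->3
Step 3: Attach original signs; sum ranks with positive sign and with negative sign.
W+ = 1 + 8 + 3 + 8 + 3 + 8 = 31
W- = 6 + 5 + 3 = 14
(Check: W+ + W- = 45 should equal n(n+1)/2 = 45.)
Step 4: Test statistic W = min(W+, W-) = 14.
Step 5: Ties in |d|, so use the tie-corrected normal approximation.
        E[W] = n(n+1)/4 = 9*10/4 = 22.5.
        Tie groups: |d|=3 (t=3), |d|=7 (t=3); sum(t^3 - t) = 48.
        Var[W] = n(n+1)(2n+1)/24 - sum(t^3-t)/48 = 1710/24 - 48/48 = 70.25.
        z = (W - E[W]) / sqrt(Var[W]) = (14 - 22.5) / 8.3815 = -1.0141.
        Two-sided p = 2*Phi(z) = 0.310518.
Step 6: alpha = 0.1. fail to reject H0.

W+ = 31, W- = 14, W = min = 14, p = 0.310518, fail to reject H0.


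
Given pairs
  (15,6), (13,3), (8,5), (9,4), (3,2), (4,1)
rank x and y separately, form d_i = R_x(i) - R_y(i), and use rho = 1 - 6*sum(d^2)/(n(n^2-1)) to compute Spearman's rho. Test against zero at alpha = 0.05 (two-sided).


Step 1: Rank x and y separately (midranks; no ties here).
rank(x): 15->6, 13->5, 8->3, 9->4, 3->1, 4->2
rank(y): 6->6, 3->3, 5->5, 4->4, 2->2, 1->1
Step 2: d_i = R_x(i) - R_y(i); compute d_i^2.
  (6-6)^2=0, (5-3)^2=4, (3-5)^2=4, (4-4)^2=0, (1-2)^2=1, (2-1)^2=1
sum(d^2) = 10.
Step 3: rho = 1 - 6*10 / (6*(6^2 - 1)) = 1 - 60/210 = 0.714286.
Step 4: Under H0, t = rho * sqrt((n-2)/(1-rho^2)) = 2.0412 ~ t(4).
Step 5: Two-sided p-value from the t-distribution with 4 df = 0.110787.
Step 6: alpha = 0.05. fail to reject H0.

rho = 0.7143, p = 0.110787, fail to reject H0 at alpha = 0.05.


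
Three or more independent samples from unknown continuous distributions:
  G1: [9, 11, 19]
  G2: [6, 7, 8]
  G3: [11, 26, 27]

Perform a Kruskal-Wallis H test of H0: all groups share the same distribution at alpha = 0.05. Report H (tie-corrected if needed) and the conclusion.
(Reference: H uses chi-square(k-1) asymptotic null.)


Step 1: Combine all N = 9 observations and assign midranks.
sorted (value, group, rank): (6,G2,1), (7,G2,2), (8,G2,3), (9,G1,4), (11,G1,5.5), (11,G3,5.5), (19,G1,7), (26,G3,8), (27,G3,9)
Step 2: Sum ranks within each group.
R_1 = 16.5 (n_1 = 3)
R_2 = 6 (n_2 = 3)
R_3 = 22.5 (n_3 = 3)
Step 3: H = 12/(N(N+1)) * sum(R_i^2/n_i) - 3(N+1)
     = 12/(9*10) * (16.5^2/3 + 6^2/3 + 22.5^2/3) - 3*10
     = 0.133333 * 271.5 - 30
     = 6.200000.
Step 4: Ties present; correction factor C = 1 - 6/(9^3 - 9) = 0.991667. Corrected H = 6.200000 / 0.991667 = 6.252101.
Step 5: Under H0, H ~ chi^2(2); p-value = 0.043891.
Step 6: alpha = 0.05. reject H0.

H = 6.2521, df = 2, p = 0.043891, reject H0.


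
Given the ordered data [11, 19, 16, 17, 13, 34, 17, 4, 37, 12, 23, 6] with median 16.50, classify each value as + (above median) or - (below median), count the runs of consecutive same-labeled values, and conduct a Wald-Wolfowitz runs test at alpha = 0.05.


Step 1: Compute median = 16.50; label A = above, B = below.
Labels in order: BABABAABABAB  (n_A = 6, n_B = 6)
Step 2: Count runs R = 11.
Step 3: Under H0 (random ordering), E[R] = 2*n_A*n_B/(n_A+n_B) + 1 = 2*6*6/12 + 1 = 7.0000.
        Var[R] = 2*n_A*n_B*(2*n_A*n_B - n_A - n_B) / ((n_A+n_B)^2 * (n_A+n_B-1)) = 4320/1584 = 2.7273.
        SD[R] = 1.6514.
Step 4: Continuity-corrected z = (R - 0.5 - E[R]) / SD[R] = (11 - 0.5 - 7.0000) / 1.6514 = 2.1194.
Step 5: Two-sided p-value via normal approximation = 2*(1 - Phi(|z|)) = 0.034060.
Step 6: alpha = 0.05. reject H0.

R = 11, z = 2.1194, p = 0.034060, reject H0.


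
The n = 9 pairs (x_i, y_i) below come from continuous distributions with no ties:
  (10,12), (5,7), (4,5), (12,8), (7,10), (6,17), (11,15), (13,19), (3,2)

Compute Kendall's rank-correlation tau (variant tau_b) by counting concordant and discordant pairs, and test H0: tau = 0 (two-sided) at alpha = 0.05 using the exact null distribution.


Step 1: Enumerate the 36 unordered pairs (i,j) with i<j and classify each by sign(x_j-x_i) * sign(y_j-y_i).
  (1,2):dx=-5,dy=-5->C; (1,3):dx=-6,dy=-7->C; (1,4):dx=+2,dy=-4->D; (1,5):dx=-3,dy=-2->C
  (1,6):dx=-4,dy=+5->D; (1,7):dx=+1,dy=+3->C; (1,8):dx=+3,dy=+7->C; (1,9):dx=-7,dy=-10->C
  (2,3):dx=-1,dy=-2->C; (2,4):dx=+7,dy=+1->C; (2,5):dx=+2,dy=+3->C; (2,6):dx=+1,dy=+10->C
  (2,7):dx=+6,dy=+8->C; (2,8):dx=+8,dy=+12->C; (2,9):dx=-2,dy=-5->C; (3,4):dx=+8,dy=+3->C
  (3,5):dx=+3,dy=+5->C; (3,6):dx=+2,dy=+12->C; (3,7):dx=+7,dy=+10->C; (3,8):dx=+9,dy=+14->C
  (3,9):dx=-1,dy=-3->C; (4,5):dx=-5,dy=+2->D; (4,6):dx=-6,dy=+9->D; (4,7):dx=-1,dy=+7->D
  (4,8):dx=+1,dy=+11->C; (4,9):dx=-9,dy=-6->C; (5,6):dx=-1,dy=+7->D; (5,7):dx=+4,dy=+5->C
  (5,8):dx=+6,dy=+9->C; (5,9):dx=-4,dy=-8->C; (6,7):dx=+5,dy=-2->D; (6,8):dx=+7,dy=+2->C
  (6,9):dx=-3,dy=-15->C; (7,8):dx=+2,dy=+4->C; (7,9):dx=-8,dy=-13->C; (8,9):dx=-10,dy=-17->C
Step 2: C = 29, D = 7, total pairs = 36.
Step 3: tau = (C - D)/(n(n-1)/2) = (29 - 7)/36 = 0.611111.
Step 4: Exact two-sided p-value (enumerate n! = 362880 permutations of y under H0): p = 0.024741.
Step 5: alpha = 0.05. reject H0.

tau_b = 0.6111 (C=29, D=7), p = 0.024741, reject H0.


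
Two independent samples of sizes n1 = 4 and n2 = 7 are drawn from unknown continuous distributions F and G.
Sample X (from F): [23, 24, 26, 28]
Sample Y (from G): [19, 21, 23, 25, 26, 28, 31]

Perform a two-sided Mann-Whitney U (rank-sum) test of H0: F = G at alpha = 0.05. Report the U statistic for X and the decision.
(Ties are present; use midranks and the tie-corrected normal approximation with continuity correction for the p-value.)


Step 1: Combine and sort all 11 observations; assign midranks.
sorted (value, group): (19,Y), (21,Y), (23,X), (23,Y), (24,X), (25,Y), (26,X), (26,Y), (28,X), (28,Y), (31,Y)
ranks: 19->1, 21->2, 23->3.5, 23->3.5, 24->5, 25->6, 26->7.5, 26->7.5, 28->9.5, 28->9.5, 31->11
Step 2: Rank sum for X: R1 = 3.5 + 5 + 7.5 + 9.5 = 25.5.
Step 3: U_X = R1 - n1(n1+1)/2 = 25.5 - 4*5/2 = 25.5 - 10 = 15.5.
       U_Y = n1*n2 - U_X = 28 - 15.5 = 12.5.
Step 4: Ties are present, so use the tie-corrected normal approximation (with continuity correction) for the p-value.
Step 5: p-value = 0.849087; compare to alpha = 0.05. fail to reject H0.

U_X = 15.5, p = 0.849087, fail to reject H0 at alpha = 0.05.


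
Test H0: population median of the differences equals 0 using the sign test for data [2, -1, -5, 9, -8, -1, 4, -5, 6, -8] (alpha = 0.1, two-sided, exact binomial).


Step 1: Discard zero differences. Original n = 10; n_eff = number of nonzero differences = 10.
Nonzero differences (with sign): +2, -1, -5, +9, -8, -1, +4, -5, +6, -8
Step 2: Count signs: positive = 4, negative = 6.
Step 3: Under H0: P(positive) = 0.5, so the number of positives S ~ Bin(10, 0.5).
Step 4: Two-sided exact p-value = sum of Bin(10,0.5) probabilities at or below the observed probability = 0.753906.
Step 5: alpha = 0.1. fail to reject H0.

n_eff = 10, pos = 4, neg = 6, p = 0.753906, fail to reject H0.


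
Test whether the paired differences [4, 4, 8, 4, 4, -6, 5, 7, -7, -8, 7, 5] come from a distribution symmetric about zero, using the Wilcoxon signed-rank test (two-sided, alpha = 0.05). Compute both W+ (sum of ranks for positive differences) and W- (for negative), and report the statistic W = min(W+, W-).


Step 1: Drop any zero differences (none here) and take |d_i|.
|d| = [4, 4, 8, 4, 4, 6, 5, 7, 7, 8, 7, 5]
Step 2: Midrank |d_i| (ties get averaged ranks).
ranks: |4|->2.5, |4|->2.5, |8|->11.5, |4|->2.5, |4|->2.5, |6|->7, |5|->5.5, |7|->9, |7|->9, |8|->11.5, |7|->9, |5|->5.5
Step 3: Attach original signs; sum ranks with positive sign and with negative sign.
W+ = 2.5 + 2.5 + 11.5 + 2.5 + 2.5 + 5.5 + 9 + 9 + 5.5 = 50.5
W- = 7 + 9 + 11.5 = 27.5
(Check: W+ + W- = 78 should equal n(n+1)/2 = 78.)
Step 4: Test statistic W = min(W+, W-) = 27.5.
Step 5: Ties in |d|, so use the tie-corrected normal approximation.
        E[W] = n(n+1)/4 = 12*13/4 = 39.
        Tie groups: |d|=4 (t=4), |d|=5 (t=2), |d|=7 (t=3), |d|=8 (t=2); sum(t^3 - t) = 96.
        Var[W] = n(n+1)(2n+1)/24 - sum(t^3-t)/48 = 3900/24 - 96/48 = 160.5.
        z = (W - E[W]) / sqrt(Var[W]) = (27.5 - 39) / 12.6689 = -0.9077.
        Two-sided p = 2*Phi(z) = 0.364017.
Step 6: alpha = 0.05. fail to reject H0.

W+ = 50.5, W- = 27.5, W = min = 27.5, p = 0.364017, fail to reject H0.


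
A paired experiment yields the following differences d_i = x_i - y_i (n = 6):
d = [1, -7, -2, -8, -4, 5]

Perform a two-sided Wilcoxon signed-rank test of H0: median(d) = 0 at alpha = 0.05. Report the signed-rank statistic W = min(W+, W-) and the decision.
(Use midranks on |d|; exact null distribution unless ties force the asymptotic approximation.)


Step 1: Drop any zero differences (none here) and take |d_i|.
|d| = [1, 7, 2, 8, 4, 5]
Step 2: Midrank |d_i| (ties get averaged ranks).
ranks: |1|->1, |7|->5, |2|->2, |8|->6, |4|->3, |5|->4
Step 3: Attach original signs; sum ranks with positive sign and with negative sign.
W+ = 1 + 4 = 5
W- = 5 + 2 + 6 + 3 = 16
(Check: W+ + W- = 21 should equal n(n+1)/2 = 21.)
Step 4: Test statistic W = min(W+, W-) = 5.
Step 5: No ties, so the exact null distribution over the 2^6 = 64 sign assignments gives the two-sided p-value = 0.312500.
Step 6: alpha = 0.05. fail to reject H0.

W+ = 5, W- = 16, W = min = 5, p = 0.312500, fail to reject H0.


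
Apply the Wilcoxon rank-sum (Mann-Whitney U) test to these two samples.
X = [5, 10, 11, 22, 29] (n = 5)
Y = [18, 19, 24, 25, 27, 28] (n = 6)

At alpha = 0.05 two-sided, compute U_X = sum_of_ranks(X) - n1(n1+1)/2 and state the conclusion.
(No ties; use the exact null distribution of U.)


Step 1: Combine and sort all 11 observations; assign midranks.
sorted (value, group): (5,X), (10,X), (11,X), (18,Y), (19,Y), (22,X), (24,Y), (25,Y), (27,Y), (28,Y), (29,X)
ranks: 5->1, 10->2, 11->3, 18->4, 19->5, 22->6, 24->7, 25->8, 27->9, 28->10, 29->11
Step 2: Rank sum for X: R1 = 1 + 2 + 3 + 6 + 11 = 23.
Step 3: U_X = R1 - n1(n1+1)/2 = 23 - 5*6/2 = 23 - 15 = 8.
       U_Y = n1*n2 - U_X = 30 - 8 = 22.
Step 4: No ties, so the exact null distribution of U (based on enumerating the C(11,5) = 462 equally likely rank assignments) gives the two-sided p-value.
Step 5: p-value = 0.246753; compare to alpha = 0.05. fail to reject H0.

U_X = 8, p = 0.246753, fail to reject H0 at alpha = 0.05.


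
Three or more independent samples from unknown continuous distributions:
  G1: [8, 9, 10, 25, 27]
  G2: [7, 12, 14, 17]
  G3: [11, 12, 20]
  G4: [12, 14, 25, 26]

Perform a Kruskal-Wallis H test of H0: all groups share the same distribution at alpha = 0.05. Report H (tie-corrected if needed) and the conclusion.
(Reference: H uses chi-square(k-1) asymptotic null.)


Step 1: Combine all N = 16 observations and assign midranks.
sorted (value, group, rank): (7,G2,1), (8,G1,2), (9,G1,3), (10,G1,4), (11,G3,5), (12,G2,7), (12,G3,7), (12,G4,7), (14,G2,9.5), (14,G4,9.5), (17,G2,11), (20,G3,12), (25,G1,13.5), (25,G4,13.5), (26,G4,15), (27,G1,16)
Step 2: Sum ranks within each group.
R_1 = 38.5 (n_1 = 5)
R_2 = 28.5 (n_2 = 4)
R_3 = 24 (n_3 = 3)
R_4 = 45 (n_4 = 4)
Step 3: H = 12/(N(N+1)) * sum(R_i^2/n_i) - 3(N+1)
     = 12/(16*17) * (38.5^2/5 + 28.5^2/4 + 24^2/3 + 45^2/4) - 3*17
     = 0.044118 * 1197.76 - 51
     = 1.842463.
Step 4: Ties present; correction factor C = 1 - 36/(16^3 - 16) = 0.991176. Corrected H = 1.842463 / 0.991176 = 1.858865.
Step 5: Under H0, H ~ chi^2(3); p-value = 0.602210.
Step 6: alpha = 0.05. fail to reject H0.

H = 1.8589, df = 3, p = 0.602210, fail to reject H0.


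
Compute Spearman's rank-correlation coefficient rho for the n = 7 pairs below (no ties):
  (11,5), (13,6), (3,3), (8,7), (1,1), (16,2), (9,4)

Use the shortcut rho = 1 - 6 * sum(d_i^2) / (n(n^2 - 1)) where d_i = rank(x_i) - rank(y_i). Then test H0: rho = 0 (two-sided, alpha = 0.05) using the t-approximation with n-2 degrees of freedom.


Step 1: Rank x and y separately (midranks; no ties here).
rank(x): 11->5, 13->6, 3->2, 8->3, 1->1, 16->7, 9->4
rank(y): 5->5, 6->6, 3->3, 7->7, 1->1, 2->2, 4->4
Step 2: d_i = R_x(i) - R_y(i); compute d_i^2.
  (5-5)^2=0, (6-6)^2=0, (2-3)^2=1, (3-7)^2=16, (1-1)^2=0, (7-2)^2=25, (4-4)^2=0
sum(d^2) = 42.
Step 3: rho = 1 - 6*42 / (7*(7^2 - 1)) = 1 - 252/336 = 0.250000.
Step 4: Under H0, t = rho * sqrt((n-2)/(1-rho^2)) = 0.5774 ~ t(5).
Step 5: Two-sided p-value from the t-distribution with 5 df = 0.588724.
Step 6: alpha = 0.05. fail to reject H0.

rho = 0.2500, p = 0.588724, fail to reject H0 at alpha = 0.05.


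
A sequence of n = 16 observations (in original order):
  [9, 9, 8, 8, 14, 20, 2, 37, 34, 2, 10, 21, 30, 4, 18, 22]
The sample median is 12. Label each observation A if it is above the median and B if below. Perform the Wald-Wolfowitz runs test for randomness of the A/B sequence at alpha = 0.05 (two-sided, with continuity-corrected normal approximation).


Step 1: Compute median = 12; label A = above, B = below.
Labels in order: BBBBAABAABBAABAA  (n_A = 8, n_B = 8)
Step 2: Count runs R = 8.
Step 3: Under H0 (random ordering), E[R] = 2*n_A*n_B/(n_A+n_B) + 1 = 2*8*8/16 + 1 = 9.0000.
        Var[R] = 2*n_A*n_B*(2*n_A*n_B - n_A - n_B) / ((n_A+n_B)^2 * (n_A+n_B-1)) = 14336/3840 = 3.7333.
        SD[R] = 1.9322.
Step 4: Continuity-corrected z = (R + 0.5 - E[R]) / SD[R] = (8 + 0.5 - 9.0000) / 1.9322 = -0.2588.
Step 5: Two-sided p-value via normal approximation = 2*(1 - Phi(|z|)) = 0.795809.
Step 6: alpha = 0.05. fail to reject H0.

R = 8, z = -0.2588, p = 0.795809, fail to reject H0.


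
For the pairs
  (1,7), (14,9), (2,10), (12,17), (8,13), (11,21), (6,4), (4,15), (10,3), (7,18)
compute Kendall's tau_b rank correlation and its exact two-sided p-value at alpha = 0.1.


Step 1: Enumerate the 45 unordered pairs (i,j) with i<j and classify each by sign(x_j-x_i) * sign(y_j-y_i).
  (1,2):dx=+13,dy=+2->C; (1,3):dx=+1,dy=+3->C; (1,4):dx=+11,dy=+10->C; (1,5):dx=+7,dy=+6->C
  (1,6):dx=+10,dy=+14->C; (1,7):dx=+5,dy=-3->D; (1,8):dx=+3,dy=+8->C; (1,9):dx=+9,dy=-4->D
  (1,10):dx=+6,dy=+11->C; (2,3):dx=-12,dy=+1->D; (2,4):dx=-2,dy=+8->D; (2,5):dx=-6,dy=+4->D
  (2,6):dx=-3,dy=+12->D; (2,7):dx=-8,dy=-5->C; (2,8):dx=-10,dy=+6->D; (2,9):dx=-4,dy=-6->C
  (2,10):dx=-7,dy=+9->D; (3,4):dx=+10,dy=+7->C; (3,5):dx=+6,dy=+3->C; (3,6):dx=+9,dy=+11->C
  (3,7):dx=+4,dy=-6->D; (3,8):dx=+2,dy=+5->C; (3,9):dx=+8,dy=-7->D; (3,10):dx=+5,dy=+8->C
  (4,5):dx=-4,dy=-4->C; (4,6):dx=-1,dy=+4->D; (4,7):dx=-6,dy=-13->C; (4,8):dx=-8,dy=-2->C
  (4,9):dx=-2,dy=-14->C; (4,10):dx=-5,dy=+1->D; (5,6):dx=+3,dy=+8->C; (5,7):dx=-2,dy=-9->C
  (5,8):dx=-4,dy=+2->D; (5,9):dx=+2,dy=-10->D; (5,10):dx=-1,dy=+5->D; (6,7):dx=-5,dy=-17->C
  (6,8):dx=-7,dy=-6->C; (6,9):dx=-1,dy=-18->C; (6,10):dx=-4,dy=-3->C; (7,8):dx=-2,dy=+11->D
  (7,9):dx=+4,dy=-1->D; (7,10):dx=+1,dy=+14->C; (8,9):dx=+6,dy=-12->D; (8,10):dx=+3,dy=+3->C
  (9,10):dx=-3,dy=+15->D
Step 2: C = 26, D = 19, total pairs = 45.
Step 3: tau = (C - D)/(n(n-1)/2) = (26 - 19)/45 = 0.155556.
Step 4: Exact two-sided p-value (enumerate n! = 3628800 permutations of y under H0): p = 0.600654.
Step 5: alpha = 0.1. fail to reject H0.

tau_b = 0.1556 (C=26, D=19), p = 0.600654, fail to reject H0.


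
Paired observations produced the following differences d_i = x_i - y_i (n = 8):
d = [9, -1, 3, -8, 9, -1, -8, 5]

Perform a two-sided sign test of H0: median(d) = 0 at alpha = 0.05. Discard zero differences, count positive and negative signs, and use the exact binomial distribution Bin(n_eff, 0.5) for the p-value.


Step 1: Discard zero differences. Original n = 8; n_eff = number of nonzero differences = 8.
Nonzero differences (with sign): +9, -1, +3, -8, +9, -1, -8, +5
Step 2: Count signs: positive = 4, negative = 4.
Step 3: Under H0: P(positive) = 0.5, so the number of positives S ~ Bin(8, 0.5).
Step 4: Two-sided exact p-value = sum of Bin(8,0.5) probabilities at or below the observed probability = 1.000000.
Step 5: alpha = 0.05. fail to reject H0.

n_eff = 8, pos = 4, neg = 4, p = 1.000000, fail to reject H0.


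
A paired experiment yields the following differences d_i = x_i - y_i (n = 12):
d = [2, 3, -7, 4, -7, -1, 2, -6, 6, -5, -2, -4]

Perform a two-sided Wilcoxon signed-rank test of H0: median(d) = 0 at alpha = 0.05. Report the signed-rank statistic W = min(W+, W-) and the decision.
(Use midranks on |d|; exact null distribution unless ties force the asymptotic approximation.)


Step 1: Drop any zero differences (none here) and take |d_i|.
|d| = [2, 3, 7, 4, 7, 1, 2, 6, 6, 5, 2, 4]
Step 2: Midrank |d_i| (ties get averaged ranks).
ranks: |2|->3, |3|->5, |7|->11.5, |4|->6.5, |7|->11.5, |1|->1, |2|->3, |6|->9.5, |6|->9.5, |5|->8, |2|->3, |4|->6.5
Step 3: Attach original signs; sum ranks with positive sign and with negative sign.
W+ = 3 + 5 + 6.5 + 3 + 9.5 = 27
W- = 11.5 + 11.5 + 1 + 9.5 + 8 + 3 + 6.5 = 51
(Check: W+ + W- = 78 should equal n(n+1)/2 = 78.)
Step 4: Test statistic W = min(W+, W-) = 27.
Step 5: Ties in |d|, so use the tie-corrected normal approximation.
        E[W] = n(n+1)/4 = 12*13/4 = 39.
        Tie groups: |d|=2 (t=3), |d|=4 (t=2), |d|=6 (t=2), |d|=7 (t=2); sum(t^3 - t) = 42.
        Var[W] = n(n+1)(2n+1)/24 - sum(t^3-t)/48 = 3900/24 - 42/48 = 161.625.
        z = (W - E[W]) / sqrt(Var[W]) = (27 - 39) / 12.7132 = -0.9439.
        Two-sided p = 2*Phi(z) = 0.345220.
Step 6: alpha = 0.05. fail to reject H0.

W+ = 27, W- = 51, W = min = 27, p = 0.345220, fail to reject H0.


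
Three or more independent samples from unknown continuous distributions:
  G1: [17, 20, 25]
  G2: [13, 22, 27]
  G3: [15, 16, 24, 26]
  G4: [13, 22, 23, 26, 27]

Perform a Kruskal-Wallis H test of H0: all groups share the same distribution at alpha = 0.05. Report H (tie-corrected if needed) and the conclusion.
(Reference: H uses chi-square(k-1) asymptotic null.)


Step 1: Combine all N = 15 observations and assign midranks.
sorted (value, group, rank): (13,G2,1.5), (13,G4,1.5), (15,G3,3), (16,G3,4), (17,G1,5), (20,G1,6), (22,G2,7.5), (22,G4,7.5), (23,G4,9), (24,G3,10), (25,G1,11), (26,G3,12.5), (26,G4,12.5), (27,G2,14.5), (27,G4,14.5)
Step 2: Sum ranks within each group.
R_1 = 22 (n_1 = 3)
R_2 = 23.5 (n_2 = 3)
R_3 = 29.5 (n_3 = 4)
R_4 = 45 (n_4 = 5)
Step 3: H = 12/(N(N+1)) * sum(R_i^2/n_i) - 3(N+1)
     = 12/(15*16) * (22^2/3 + 23.5^2/3 + 29.5^2/4 + 45^2/5) - 3*16
     = 0.050000 * 967.979 - 48
     = 0.398958.
Step 4: Ties present; correction factor C = 1 - 24/(15^3 - 15) = 0.992857. Corrected H = 0.398958 / 0.992857 = 0.401829.
Step 5: Under H0, H ~ chi^2(3); p-value = 0.939865.
Step 6: alpha = 0.05. fail to reject H0.

H = 0.4018, df = 3, p = 0.939865, fail to reject H0.


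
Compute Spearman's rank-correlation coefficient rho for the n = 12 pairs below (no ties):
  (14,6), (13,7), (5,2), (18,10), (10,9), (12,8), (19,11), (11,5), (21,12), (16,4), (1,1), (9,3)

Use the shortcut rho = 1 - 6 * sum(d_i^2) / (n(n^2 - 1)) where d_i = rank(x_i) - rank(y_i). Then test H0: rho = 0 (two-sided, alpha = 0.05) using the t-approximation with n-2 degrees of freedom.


Step 1: Rank x and y separately (midranks; no ties here).
rank(x): 14->8, 13->7, 5->2, 18->10, 10->4, 12->6, 19->11, 11->5, 21->12, 16->9, 1->1, 9->3
rank(y): 6->6, 7->7, 2->2, 10->10, 9->9, 8->8, 11->11, 5->5, 12->12, 4->4, 1->1, 3->3
Step 2: d_i = R_x(i) - R_y(i); compute d_i^2.
  (8-6)^2=4, (7-7)^2=0, (2-2)^2=0, (10-10)^2=0, (4-9)^2=25, (6-8)^2=4, (11-11)^2=0, (5-5)^2=0, (12-12)^2=0, (9-4)^2=25, (1-1)^2=0, (3-3)^2=0
sum(d^2) = 58.
Step 3: rho = 1 - 6*58 / (12*(12^2 - 1)) = 1 - 348/1716 = 0.797203.
Step 4: Under H0, t = rho * sqrt((n-2)/(1-rho^2)) = 4.1758 ~ t(10).
Step 5: Two-sided p-value from the t-distribution with 10 df = 0.001900.
Step 6: alpha = 0.05. reject H0.

rho = 0.7972, p = 0.001900, reject H0 at alpha = 0.05.


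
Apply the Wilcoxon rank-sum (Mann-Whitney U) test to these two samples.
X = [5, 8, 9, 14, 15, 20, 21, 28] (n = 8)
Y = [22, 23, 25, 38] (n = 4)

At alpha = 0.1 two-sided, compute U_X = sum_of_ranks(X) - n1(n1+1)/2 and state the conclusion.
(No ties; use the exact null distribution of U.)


Step 1: Combine and sort all 12 observations; assign midranks.
sorted (value, group): (5,X), (8,X), (9,X), (14,X), (15,X), (20,X), (21,X), (22,Y), (23,Y), (25,Y), (28,X), (38,Y)
ranks: 5->1, 8->2, 9->3, 14->4, 15->5, 20->6, 21->7, 22->8, 23->9, 25->10, 28->11, 38->12
Step 2: Rank sum for X: R1 = 1 + 2 + 3 + 4 + 5 + 6 + 7 + 11 = 39.
Step 3: U_X = R1 - n1(n1+1)/2 = 39 - 8*9/2 = 39 - 36 = 3.
       U_Y = n1*n2 - U_X = 32 - 3 = 29.
Step 4: No ties, so the exact null distribution of U (based on enumerating the C(12,8) = 495 equally likely rank assignments) gives the two-sided p-value.
Step 5: p-value = 0.028283; compare to alpha = 0.1. reject H0.

U_X = 3, p = 0.028283, reject H0 at alpha = 0.1.


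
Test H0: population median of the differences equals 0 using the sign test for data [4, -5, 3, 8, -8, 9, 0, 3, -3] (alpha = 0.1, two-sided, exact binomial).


Step 1: Discard zero differences. Original n = 9; n_eff = number of nonzero differences = 8.
Nonzero differences (with sign): +4, -5, +3, +8, -8, +9, +3, -3
Step 2: Count signs: positive = 5, negative = 3.
Step 3: Under H0: P(positive) = 0.5, so the number of positives S ~ Bin(8, 0.5).
Step 4: Two-sided exact p-value = sum of Bin(8,0.5) probabilities at or below the observed probability = 0.726562.
Step 5: alpha = 0.1. fail to reject H0.

n_eff = 8, pos = 5, neg = 3, p = 0.726562, fail to reject H0.


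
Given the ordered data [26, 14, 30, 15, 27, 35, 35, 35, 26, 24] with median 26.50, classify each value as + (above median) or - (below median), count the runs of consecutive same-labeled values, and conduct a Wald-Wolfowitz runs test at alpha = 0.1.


Step 1: Compute median = 26.50; label A = above, B = below.
Labels in order: BBABAAAABB  (n_A = 5, n_B = 5)
Step 2: Count runs R = 5.
Step 3: Under H0 (random ordering), E[R] = 2*n_A*n_B/(n_A+n_B) + 1 = 2*5*5/10 + 1 = 6.0000.
        Var[R] = 2*n_A*n_B*(2*n_A*n_B - n_A - n_B) / ((n_A+n_B)^2 * (n_A+n_B-1)) = 2000/900 = 2.2222.
        SD[R] = 1.4907.
Step 4: Continuity-corrected z = (R + 0.5 - E[R]) / SD[R] = (5 + 0.5 - 6.0000) / 1.4907 = -0.3354.
Step 5: Two-sided p-value via normal approximation = 2*(1 - Phi(|z|)) = 0.737316.
Step 6: alpha = 0.1. fail to reject H0.

R = 5, z = -0.3354, p = 0.737316, fail to reject H0.


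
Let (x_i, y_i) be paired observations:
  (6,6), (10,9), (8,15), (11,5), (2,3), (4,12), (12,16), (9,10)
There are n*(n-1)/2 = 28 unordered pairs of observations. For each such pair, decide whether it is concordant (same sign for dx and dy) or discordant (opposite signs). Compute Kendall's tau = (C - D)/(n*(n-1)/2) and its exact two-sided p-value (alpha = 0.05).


Step 1: Enumerate the 28 unordered pairs (i,j) with i<j and classify each by sign(x_j-x_i) * sign(y_j-y_i).
  (1,2):dx=+4,dy=+3->C; (1,3):dx=+2,dy=+9->C; (1,4):dx=+5,dy=-1->D; (1,5):dx=-4,dy=-3->C
  (1,6):dx=-2,dy=+6->D; (1,7):dx=+6,dy=+10->C; (1,8):dx=+3,dy=+4->C; (2,3):dx=-2,dy=+6->D
  (2,4):dx=+1,dy=-4->D; (2,5):dx=-8,dy=-6->C; (2,6):dx=-6,dy=+3->D; (2,7):dx=+2,dy=+7->C
  (2,8):dx=-1,dy=+1->D; (3,4):dx=+3,dy=-10->D; (3,5):dx=-6,dy=-12->C; (3,6):dx=-4,dy=-3->C
  (3,7):dx=+4,dy=+1->C; (3,8):dx=+1,dy=-5->D; (4,5):dx=-9,dy=-2->C; (4,6):dx=-7,dy=+7->D
  (4,7):dx=+1,dy=+11->C; (4,8):dx=-2,dy=+5->D; (5,6):dx=+2,dy=+9->C; (5,7):dx=+10,dy=+13->C
  (5,8):dx=+7,dy=+7->C; (6,7):dx=+8,dy=+4->C; (6,8):dx=+5,dy=-2->D; (7,8):dx=-3,dy=-6->C
Step 2: C = 17, D = 11, total pairs = 28.
Step 3: tau = (C - D)/(n(n-1)/2) = (17 - 11)/28 = 0.214286.
Step 4: Exact two-sided p-value (enumerate n! = 40320 permutations of y under H0): p = 0.548413.
Step 5: alpha = 0.05. fail to reject H0.

tau_b = 0.2143 (C=17, D=11), p = 0.548413, fail to reject H0.


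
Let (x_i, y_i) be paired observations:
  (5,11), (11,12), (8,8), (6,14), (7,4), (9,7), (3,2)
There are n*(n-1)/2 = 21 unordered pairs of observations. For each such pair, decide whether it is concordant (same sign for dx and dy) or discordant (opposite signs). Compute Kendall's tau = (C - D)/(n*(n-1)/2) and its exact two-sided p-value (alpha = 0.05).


Step 1: Enumerate the 21 unordered pairs (i,j) with i<j and classify each by sign(x_j-x_i) * sign(y_j-y_i).
  (1,2):dx=+6,dy=+1->C; (1,3):dx=+3,dy=-3->D; (1,4):dx=+1,dy=+3->C; (1,5):dx=+2,dy=-7->D
  (1,6):dx=+4,dy=-4->D; (1,7):dx=-2,dy=-9->C; (2,3):dx=-3,dy=-4->C; (2,4):dx=-5,dy=+2->D
  (2,5):dx=-4,dy=-8->C; (2,6):dx=-2,dy=-5->C; (2,7):dx=-8,dy=-10->C; (3,4):dx=-2,dy=+6->D
  (3,5):dx=-1,dy=-4->C; (3,6):dx=+1,dy=-1->D; (3,7):dx=-5,dy=-6->C; (4,5):dx=+1,dy=-10->D
  (4,6):dx=+3,dy=-7->D; (4,7):dx=-3,dy=-12->C; (5,6):dx=+2,dy=+3->C; (5,7):dx=-4,dy=-2->C
  (6,7):dx=-6,dy=-5->C
Step 2: C = 13, D = 8, total pairs = 21.
Step 3: tau = (C - D)/(n(n-1)/2) = (13 - 8)/21 = 0.238095.
Step 4: Exact two-sided p-value (enumerate n! = 5040 permutations of y under H0): p = 0.561905.
Step 5: alpha = 0.05. fail to reject H0.

tau_b = 0.2381 (C=13, D=8), p = 0.561905, fail to reject H0.


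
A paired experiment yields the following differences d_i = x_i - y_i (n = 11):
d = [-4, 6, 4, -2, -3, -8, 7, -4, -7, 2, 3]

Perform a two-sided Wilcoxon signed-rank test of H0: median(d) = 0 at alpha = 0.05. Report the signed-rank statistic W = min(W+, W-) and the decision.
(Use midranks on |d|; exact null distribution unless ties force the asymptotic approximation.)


Step 1: Drop any zero differences (none here) and take |d_i|.
|d| = [4, 6, 4, 2, 3, 8, 7, 4, 7, 2, 3]
Step 2: Midrank |d_i| (ties get averaged ranks).
ranks: |4|->6, |6|->8, |4|->6, |2|->1.5, |3|->3.5, |8|->11, |7|->9.5, |4|->6, |7|->9.5, |2|->1.5, |3|->3.5
Step 3: Attach original signs; sum ranks with positive sign and with negative sign.
W+ = 8 + 6 + 9.5 + 1.5 + 3.5 = 28.5
W- = 6 + 1.5 + 3.5 + 11 + 6 + 9.5 = 37.5
(Check: W+ + W- = 66 should equal n(n+1)/2 = 66.)
Step 4: Test statistic W = min(W+, W-) = 28.5.
Step 5: Ties in |d|, so use the tie-corrected normal approximation.
        E[W] = n(n+1)/4 = 11*12/4 = 33.
        Tie groups: |d|=2 (t=2), |d|=3 (t=2), |d|=4 (t=3), |d|=7 (t=2); sum(t^3 - t) = 42.
        Var[W] = n(n+1)(2n+1)/24 - sum(t^3-t)/48 = 3036/24 - 42/48 = 125.625.
        z = (W - E[W]) / sqrt(Var[W]) = (28.5 - 33) / 11.2083 = -0.4015.
        Two-sided p = 2*Phi(z) = 0.688060.
Step 6: alpha = 0.05. fail to reject H0.

W+ = 28.5, W- = 37.5, W = min = 28.5, p = 0.688060, fail to reject H0.


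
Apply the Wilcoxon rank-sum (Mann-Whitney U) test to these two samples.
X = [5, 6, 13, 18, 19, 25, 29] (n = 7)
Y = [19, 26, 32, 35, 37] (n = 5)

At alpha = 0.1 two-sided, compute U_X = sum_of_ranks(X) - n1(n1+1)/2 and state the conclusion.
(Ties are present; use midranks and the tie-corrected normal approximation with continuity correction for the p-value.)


Step 1: Combine and sort all 12 observations; assign midranks.
sorted (value, group): (5,X), (6,X), (13,X), (18,X), (19,X), (19,Y), (25,X), (26,Y), (29,X), (32,Y), (35,Y), (37,Y)
ranks: 5->1, 6->2, 13->3, 18->4, 19->5.5, 19->5.5, 25->7, 26->8, 29->9, 32->10, 35->11, 37->12
Step 2: Rank sum for X: R1 = 1 + 2 + 3 + 4 + 5.5 + 7 + 9 = 31.5.
Step 3: U_X = R1 - n1(n1+1)/2 = 31.5 - 7*8/2 = 31.5 - 28 = 3.5.
       U_Y = n1*n2 - U_X = 35 - 3.5 = 31.5.
Step 4: Ties are present, so use the tie-corrected normal approximation (with continuity correction) for the p-value.
Step 5: p-value = 0.028075; compare to alpha = 0.1. reject H0.

U_X = 3.5, p = 0.028075, reject H0 at alpha = 0.1.


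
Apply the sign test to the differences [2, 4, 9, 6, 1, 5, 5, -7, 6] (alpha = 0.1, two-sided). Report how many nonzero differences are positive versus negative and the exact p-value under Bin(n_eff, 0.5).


Step 1: Discard zero differences. Original n = 9; n_eff = number of nonzero differences = 9.
Nonzero differences (with sign): +2, +4, +9, +6, +1, +5, +5, -7, +6
Step 2: Count signs: positive = 8, negative = 1.
Step 3: Under H0: P(positive) = 0.5, so the number of positives S ~ Bin(9, 0.5).
Step 4: Two-sided exact p-value = sum of Bin(9,0.5) probabilities at or below the observed probability = 0.039062.
Step 5: alpha = 0.1. reject H0.

n_eff = 9, pos = 8, neg = 1, p = 0.039062, reject H0.


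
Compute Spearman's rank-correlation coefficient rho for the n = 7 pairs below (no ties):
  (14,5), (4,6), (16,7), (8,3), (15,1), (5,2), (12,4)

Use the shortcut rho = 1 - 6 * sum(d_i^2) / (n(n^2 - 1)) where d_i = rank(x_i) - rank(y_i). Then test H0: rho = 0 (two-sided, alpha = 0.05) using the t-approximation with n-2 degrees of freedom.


Step 1: Rank x and y separately (midranks; no ties here).
rank(x): 14->5, 4->1, 16->7, 8->3, 15->6, 5->2, 12->4
rank(y): 5->5, 6->6, 7->7, 3->3, 1->1, 2->2, 4->4
Step 2: d_i = R_x(i) - R_y(i); compute d_i^2.
  (5-5)^2=0, (1-6)^2=25, (7-7)^2=0, (3-3)^2=0, (6-1)^2=25, (2-2)^2=0, (4-4)^2=0
sum(d^2) = 50.
Step 3: rho = 1 - 6*50 / (7*(7^2 - 1)) = 1 - 300/336 = 0.107143.
Step 4: Under H0, t = rho * sqrt((n-2)/(1-rho^2)) = 0.2410 ~ t(5).
Step 5: Two-sided p-value from the t-distribution with 5 df = 0.819151.
Step 6: alpha = 0.05. fail to reject H0.

rho = 0.1071, p = 0.819151, fail to reject H0 at alpha = 0.05.


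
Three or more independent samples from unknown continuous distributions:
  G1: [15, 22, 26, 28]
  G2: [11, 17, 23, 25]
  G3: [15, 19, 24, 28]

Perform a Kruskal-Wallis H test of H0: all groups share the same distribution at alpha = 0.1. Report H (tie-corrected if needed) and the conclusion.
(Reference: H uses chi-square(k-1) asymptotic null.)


Step 1: Combine all N = 12 observations and assign midranks.
sorted (value, group, rank): (11,G2,1), (15,G1,2.5), (15,G3,2.5), (17,G2,4), (19,G3,5), (22,G1,6), (23,G2,7), (24,G3,8), (25,G2,9), (26,G1,10), (28,G1,11.5), (28,G3,11.5)
Step 2: Sum ranks within each group.
R_1 = 30 (n_1 = 4)
R_2 = 21 (n_2 = 4)
R_3 = 27 (n_3 = 4)
Step 3: H = 12/(N(N+1)) * sum(R_i^2/n_i) - 3(N+1)
     = 12/(12*13) * (30^2/4 + 21^2/4 + 27^2/4) - 3*13
     = 0.076923 * 517.5 - 39
     = 0.807692.
Step 4: Ties present; correction factor C = 1 - 12/(12^3 - 12) = 0.993007. Corrected H = 0.807692 / 0.993007 = 0.813380.
Step 5: Under H0, H ~ chi^2(2); p-value = 0.665850.
Step 6: alpha = 0.1. fail to reject H0.

H = 0.8134, df = 2, p = 0.665850, fail to reject H0.


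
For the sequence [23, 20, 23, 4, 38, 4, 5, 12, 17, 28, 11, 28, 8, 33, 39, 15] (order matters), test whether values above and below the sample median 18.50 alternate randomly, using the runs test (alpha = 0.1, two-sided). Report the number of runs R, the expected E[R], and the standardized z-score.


Step 1: Compute median = 18.50; label A = above, B = below.
Labels in order: AAABABBBBABABAAB  (n_A = 8, n_B = 8)
Step 2: Count runs R = 10.
Step 3: Under H0 (random ordering), E[R] = 2*n_A*n_B/(n_A+n_B) + 1 = 2*8*8/16 + 1 = 9.0000.
        Var[R] = 2*n_A*n_B*(2*n_A*n_B - n_A - n_B) / ((n_A+n_B)^2 * (n_A+n_B-1)) = 14336/3840 = 3.7333.
        SD[R] = 1.9322.
Step 4: Continuity-corrected z = (R - 0.5 - E[R]) / SD[R] = (10 - 0.5 - 9.0000) / 1.9322 = 0.2588.
Step 5: Two-sided p-value via normal approximation = 2*(1 - Phi(|z|)) = 0.795809.
Step 6: alpha = 0.1. fail to reject H0.

R = 10, z = 0.2588, p = 0.795809, fail to reject H0.


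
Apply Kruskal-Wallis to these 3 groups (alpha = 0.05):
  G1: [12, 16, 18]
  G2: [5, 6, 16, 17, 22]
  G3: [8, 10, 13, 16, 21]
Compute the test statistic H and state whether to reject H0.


Step 1: Combine all N = 13 observations and assign midranks.
sorted (value, group, rank): (5,G2,1), (6,G2,2), (8,G3,3), (10,G3,4), (12,G1,5), (13,G3,6), (16,G1,8), (16,G2,8), (16,G3,8), (17,G2,10), (18,G1,11), (21,G3,12), (22,G2,13)
Step 2: Sum ranks within each group.
R_1 = 24 (n_1 = 3)
R_2 = 34 (n_2 = 5)
R_3 = 33 (n_3 = 5)
Step 3: H = 12/(N(N+1)) * sum(R_i^2/n_i) - 3(N+1)
     = 12/(13*14) * (24^2/3 + 34^2/5 + 33^2/5) - 3*14
     = 0.065934 * 641 - 42
     = 0.263736.
Step 4: Ties present; correction factor C = 1 - 24/(13^3 - 13) = 0.989011. Corrected H = 0.263736 / 0.989011 = 0.266667.
Step 5: Under H0, H ~ chi^2(2); p-value = 0.875173.
Step 6: alpha = 0.05. fail to reject H0.

H = 0.2667, df = 2, p = 0.875173, fail to reject H0.


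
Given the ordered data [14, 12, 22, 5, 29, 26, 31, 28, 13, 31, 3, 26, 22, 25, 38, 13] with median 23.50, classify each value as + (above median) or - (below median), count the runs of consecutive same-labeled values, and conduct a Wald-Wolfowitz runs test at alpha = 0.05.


Step 1: Compute median = 23.50; label A = above, B = below.
Labels in order: BBBBAAAABABABAAB  (n_A = 8, n_B = 8)
Step 2: Count runs R = 9.
Step 3: Under H0 (random ordering), E[R] = 2*n_A*n_B/(n_A+n_B) + 1 = 2*8*8/16 + 1 = 9.0000.
        Var[R] = 2*n_A*n_B*(2*n_A*n_B - n_A - n_B) / ((n_A+n_B)^2 * (n_A+n_B-1)) = 14336/3840 = 3.7333.
        SD[R] = 1.9322.
Step 4: R = E[R], so z = 0 with no continuity correction.
Step 5: Two-sided p-value via normal approximation = 2*(1 - Phi(|z|)) = 1.000000.
Step 6: alpha = 0.05. fail to reject H0.

R = 9, z = 0.0000, p = 1.000000, fail to reject H0.


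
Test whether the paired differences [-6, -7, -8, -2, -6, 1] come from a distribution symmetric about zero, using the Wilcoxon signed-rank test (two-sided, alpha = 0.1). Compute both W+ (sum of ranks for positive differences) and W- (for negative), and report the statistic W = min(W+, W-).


Step 1: Drop any zero differences (none here) and take |d_i|.
|d| = [6, 7, 8, 2, 6, 1]
Step 2: Midrank |d_i| (ties get averaged ranks).
ranks: |6|->3.5, |7|->5, |8|->6, |2|->2, |6|->3.5, |1|->1
Step 3: Attach original signs; sum ranks with positive sign and with negative sign.
W+ = 1 = 1
W- = 3.5 + 5 + 6 + 2 + 3.5 = 20
(Check: W+ + W- = 21 should equal n(n+1)/2 = 21.)
Step 4: Test statistic W = min(W+, W-) = 1.
Step 5: Ties in |d|, so use the tie-corrected normal approximation.
        E[W] = n(n+1)/4 = 6*7/4 = 10.5.
        Tie groups: |d|=6 (t=2); sum(t^3 - t) = 6.
        Var[W] = n(n+1)(2n+1)/24 - sum(t^3-t)/48 = 546/24 - 6/48 = 22.625.
        z = (W - E[W]) / sqrt(Var[W]) = (1 - 10.5) / 4.7566 = -1.9972.
        Two-sided p = 2*Phi(z) = 0.045800.
Step 6: alpha = 0.1. reject H0.

W+ = 1, W- = 20, W = min = 1, p = 0.045800, reject H0.


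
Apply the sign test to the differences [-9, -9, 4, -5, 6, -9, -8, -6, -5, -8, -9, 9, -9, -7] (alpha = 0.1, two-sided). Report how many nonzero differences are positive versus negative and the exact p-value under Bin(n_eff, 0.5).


Step 1: Discard zero differences. Original n = 14; n_eff = number of nonzero differences = 14.
Nonzero differences (with sign): -9, -9, +4, -5, +6, -9, -8, -6, -5, -8, -9, +9, -9, -7
Step 2: Count signs: positive = 3, negative = 11.
Step 3: Under H0: P(positive) = 0.5, so the number of positives S ~ Bin(14, 0.5).
Step 4: Two-sided exact p-value = sum of Bin(14,0.5) probabilities at or below the observed probability = 0.057373.
Step 5: alpha = 0.1. reject H0.

n_eff = 14, pos = 3, neg = 11, p = 0.057373, reject H0.
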